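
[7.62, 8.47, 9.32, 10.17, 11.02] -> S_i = 7.62 + 0.85*i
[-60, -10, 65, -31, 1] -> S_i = Random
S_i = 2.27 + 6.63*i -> [2.27, 8.9, 15.53, 22.16, 28.79]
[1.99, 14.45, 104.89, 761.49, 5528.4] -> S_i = 1.99*7.26^i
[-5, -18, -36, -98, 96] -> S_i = Random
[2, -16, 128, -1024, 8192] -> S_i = 2*-8^i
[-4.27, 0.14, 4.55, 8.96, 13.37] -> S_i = -4.27 + 4.41*i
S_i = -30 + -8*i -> [-30, -38, -46, -54, -62]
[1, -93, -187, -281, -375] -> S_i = 1 + -94*i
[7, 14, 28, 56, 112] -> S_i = 7*2^i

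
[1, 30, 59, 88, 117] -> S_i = 1 + 29*i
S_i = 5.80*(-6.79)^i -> [5.8, -39.38, 267.4, -1815.67, 12328.41]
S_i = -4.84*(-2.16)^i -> [-4.84, 10.45, -22.58, 48.78, -105.36]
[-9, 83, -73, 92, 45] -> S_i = Random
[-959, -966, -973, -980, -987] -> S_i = -959 + -7*i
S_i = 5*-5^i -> [5, -25, 125, -625, 3125]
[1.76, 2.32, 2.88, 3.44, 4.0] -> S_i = 1.76 + 0.56*i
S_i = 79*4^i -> [79, 316, 1264, 5056, 20224]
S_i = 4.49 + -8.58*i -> [4.49, -4.09, -12.67, -21.25, -29.83]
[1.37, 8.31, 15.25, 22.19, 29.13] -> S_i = 1.37 + 6.94*i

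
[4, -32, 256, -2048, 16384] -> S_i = 4*-8^i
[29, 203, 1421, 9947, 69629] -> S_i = 29*7^i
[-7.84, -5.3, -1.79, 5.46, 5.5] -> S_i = Random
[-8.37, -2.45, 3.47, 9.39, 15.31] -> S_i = -8.37 + 5.92*i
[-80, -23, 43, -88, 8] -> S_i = Random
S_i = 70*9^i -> [70, 630, 5670, 51030, 459270]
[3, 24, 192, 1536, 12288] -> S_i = 3*8^i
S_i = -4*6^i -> [-4, -24, -144, -864, -5184]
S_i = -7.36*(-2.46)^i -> [-7.36, 18.11, -44.54, 109.57, -269.54]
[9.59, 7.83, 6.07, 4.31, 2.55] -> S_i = 9.59 + -1.76*i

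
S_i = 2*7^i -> [2, 14, 98, 686, 4802]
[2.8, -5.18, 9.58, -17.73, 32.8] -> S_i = 2.80*(-1.85)^i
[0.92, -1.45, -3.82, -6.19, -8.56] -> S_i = 0.92 + -2.37*i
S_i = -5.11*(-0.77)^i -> [-5.11, 3.93, -3.03, 2.33, -1.8]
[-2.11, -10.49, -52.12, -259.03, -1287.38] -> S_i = -2.11*4.97^i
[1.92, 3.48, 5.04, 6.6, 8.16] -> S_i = 1.92 + 1.56*i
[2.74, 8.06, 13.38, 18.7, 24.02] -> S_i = 2.74 + 5.32*i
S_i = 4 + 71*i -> [4, 75, 146, 217, 288]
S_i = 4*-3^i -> [4, -12, 36, -108, 324]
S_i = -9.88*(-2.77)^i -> [-9.88, 27.37, -75.81, 209.99, -581.67]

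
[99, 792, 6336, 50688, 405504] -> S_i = 99*8^i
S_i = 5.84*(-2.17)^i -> [5.84, -12.67, 27.5, -59.67, 129.49]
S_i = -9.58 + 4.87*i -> [-9.58, -4.71, 0.16, 5.03, 9.9]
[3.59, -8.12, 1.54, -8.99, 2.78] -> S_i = Random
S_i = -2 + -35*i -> [-2, -37, -72, -107, -142]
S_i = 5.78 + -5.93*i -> [5.78, -0.15, -6.08, -12.01, -17.94]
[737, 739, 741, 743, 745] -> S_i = 737 + 2*i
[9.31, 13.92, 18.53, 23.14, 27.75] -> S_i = 9.31 + 4.61*i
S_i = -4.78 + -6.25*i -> [-4.78, -11.03, -17.28, -23.53, -29.78]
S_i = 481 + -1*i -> [481, 480, 479, 478, 477]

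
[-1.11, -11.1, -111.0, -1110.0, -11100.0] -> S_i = -1.11*10.00^i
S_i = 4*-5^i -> [4, -20, 100, -500, 2500]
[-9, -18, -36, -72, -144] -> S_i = -9*2^i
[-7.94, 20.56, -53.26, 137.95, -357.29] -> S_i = -7.94*(-2.59)^i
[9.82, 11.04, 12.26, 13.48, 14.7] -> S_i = 9.82 + 1.22*i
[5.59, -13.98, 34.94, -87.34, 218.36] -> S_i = 5.59*(-2.50)^i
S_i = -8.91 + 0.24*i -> [-8.91, -8.67, -8.43, -8.19, -7.95]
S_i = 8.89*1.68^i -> [8.89, 14.94, 25.09, 42.15, 70.82]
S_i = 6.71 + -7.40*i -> [6.71, -0.69, -8.09, -15.49, -22.89]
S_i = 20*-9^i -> [20, -180, 1620, -14580, 131220]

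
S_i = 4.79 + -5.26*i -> [4.79, -0.47, -5.73, -10.99, -16.25]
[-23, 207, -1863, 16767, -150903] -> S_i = -23*-9^i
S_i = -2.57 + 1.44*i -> [-2.57, -1.13, 0.31, 1.75, 3.19]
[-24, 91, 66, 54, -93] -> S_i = Random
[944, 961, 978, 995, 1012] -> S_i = 944 + 17*i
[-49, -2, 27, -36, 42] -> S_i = Random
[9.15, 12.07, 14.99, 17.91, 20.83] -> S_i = 9.15 + 2.92*i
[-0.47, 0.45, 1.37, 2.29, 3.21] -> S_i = -0.47 + 0.92*i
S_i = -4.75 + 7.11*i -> [-4.75, 2.36, 9.47, 16.58, 23.69]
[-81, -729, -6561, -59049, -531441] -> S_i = -81*9^i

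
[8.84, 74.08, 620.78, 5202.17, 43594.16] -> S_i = 8.84*8.38^i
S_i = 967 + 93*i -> [967, 1060, 1153, 1246, 1339]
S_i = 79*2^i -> [79, 158, 316, 632, 1264]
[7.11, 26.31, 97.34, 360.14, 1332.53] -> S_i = 7.11*3.70^i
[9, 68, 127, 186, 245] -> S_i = 9 + 59*i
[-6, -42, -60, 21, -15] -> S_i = Random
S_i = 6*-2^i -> [6, -12, 24, -48, 96]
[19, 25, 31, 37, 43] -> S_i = 19 + 6*i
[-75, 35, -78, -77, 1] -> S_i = Random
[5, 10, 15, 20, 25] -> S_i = 5 + 5*i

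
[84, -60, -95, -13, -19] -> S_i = Random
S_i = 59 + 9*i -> [59, 68, 77, 86, 95]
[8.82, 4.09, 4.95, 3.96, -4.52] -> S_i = Random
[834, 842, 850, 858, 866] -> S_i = 834 + 8*i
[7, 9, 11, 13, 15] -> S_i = 7 + 2*i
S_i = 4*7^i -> [4, 28, 196, 1372, 9604]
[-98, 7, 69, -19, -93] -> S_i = Random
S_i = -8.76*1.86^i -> [-8.76, -16.29, -30.31, -56.37, -104.85]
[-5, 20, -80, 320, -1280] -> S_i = -5*-4^i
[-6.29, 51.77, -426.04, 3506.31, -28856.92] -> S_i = -6.29*(-8.23)^i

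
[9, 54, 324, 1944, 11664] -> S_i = 9*6^i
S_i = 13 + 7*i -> [13, 20, 27, 34, 41]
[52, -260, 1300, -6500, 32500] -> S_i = 52*-5^i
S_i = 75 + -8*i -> [75, 67, 59, 51, 43]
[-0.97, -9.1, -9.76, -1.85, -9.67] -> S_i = Random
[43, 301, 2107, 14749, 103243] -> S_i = 43*7^i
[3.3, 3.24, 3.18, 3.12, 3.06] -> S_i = 3.30 + -0.06*i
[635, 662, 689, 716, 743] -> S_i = 635 + 27*i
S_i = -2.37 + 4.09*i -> [-2.37, 1.72, 5.81, 9.9, 13.99]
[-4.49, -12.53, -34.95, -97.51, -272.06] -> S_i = -4.49*2.79^i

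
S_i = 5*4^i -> [5, 20, 80, 320, 1280]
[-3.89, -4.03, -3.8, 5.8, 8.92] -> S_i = Random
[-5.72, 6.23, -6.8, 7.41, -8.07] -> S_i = -5.72*(-1.09)^i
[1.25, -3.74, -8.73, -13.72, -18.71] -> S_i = 1.25 + -4.99*i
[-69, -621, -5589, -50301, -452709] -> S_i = -69*9^i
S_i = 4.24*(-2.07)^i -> [4.24, -8.78, 18.17, -37.61, 77.85]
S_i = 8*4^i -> [8, 32, 128, 512, 2048]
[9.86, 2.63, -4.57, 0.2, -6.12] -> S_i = Random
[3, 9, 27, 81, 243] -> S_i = 3*3^i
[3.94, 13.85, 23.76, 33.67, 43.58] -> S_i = 3.94 + 9.91*i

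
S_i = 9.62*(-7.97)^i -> [9.62, -76.67, 611.07, -4870.24, 38815.78]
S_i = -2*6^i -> [-2, -12, -72, -432, -2592]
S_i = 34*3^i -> [34, 102, 306, 918, 2754]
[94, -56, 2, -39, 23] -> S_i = Random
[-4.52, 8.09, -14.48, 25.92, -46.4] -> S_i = -4.52*(-1.79)^i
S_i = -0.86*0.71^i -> [-0.86, -0.61, -0.43, -0.31, -0.22]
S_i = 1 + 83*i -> [1, 84, 167, 250, 333]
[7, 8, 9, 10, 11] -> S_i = 7 + 1*i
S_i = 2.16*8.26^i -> [2.16, 17.84, 147.37, 1217.29, 10054.81]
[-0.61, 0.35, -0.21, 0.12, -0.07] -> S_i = -0.61*(-0.58)^i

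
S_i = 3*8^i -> [3, 24, 192, 1536, 12288]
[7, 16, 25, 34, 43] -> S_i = 7 + 9*i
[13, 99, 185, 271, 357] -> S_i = 13 + 86*i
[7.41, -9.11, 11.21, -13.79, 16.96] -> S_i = 7.41*(-1.23)^i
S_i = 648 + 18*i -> [648, 666, 684, 702, 720]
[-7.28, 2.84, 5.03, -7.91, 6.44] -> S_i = Random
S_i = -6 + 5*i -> [-6, -1, 4, 9, 14]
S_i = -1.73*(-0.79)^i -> [-1.73, 1.37, -1.08, 0.85, -0.67]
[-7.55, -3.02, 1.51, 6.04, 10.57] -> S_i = -7.55 + 4.53*i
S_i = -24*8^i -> [-24, -192, -1536, -12288, -98304]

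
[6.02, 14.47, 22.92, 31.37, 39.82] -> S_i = 6.02 + 8.45*i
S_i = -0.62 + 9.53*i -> [-0.62, 8.91, 18.44, 27.97, 37.5]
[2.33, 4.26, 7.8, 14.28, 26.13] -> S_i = 2.33*1.83^i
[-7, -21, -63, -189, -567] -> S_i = -7*3^i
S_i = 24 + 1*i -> [24, 25, 26, 27, 28]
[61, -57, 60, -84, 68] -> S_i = Random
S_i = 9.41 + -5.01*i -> [9.41, 4.4, -0.61, -5.62, -10.63]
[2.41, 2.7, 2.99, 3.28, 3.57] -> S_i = 2.41 + 0.29*i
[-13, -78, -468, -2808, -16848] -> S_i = -13*6^i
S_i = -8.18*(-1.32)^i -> [-8.18, 10.8, -14.25, 18.81, -24.83]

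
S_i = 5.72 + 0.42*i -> [5.72, 6.14, 6.56, 6.98, 7.4]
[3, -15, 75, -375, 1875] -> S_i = 3*-5^i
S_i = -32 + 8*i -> [-32, -24, -16, -8, 0]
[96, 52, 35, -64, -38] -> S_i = Random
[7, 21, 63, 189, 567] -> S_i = 7*3^i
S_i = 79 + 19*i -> [79, 98, 117, 136, 155]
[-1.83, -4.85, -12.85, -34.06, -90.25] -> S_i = -1.83*2.65^i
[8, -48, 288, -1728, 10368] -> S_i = 8*-6^i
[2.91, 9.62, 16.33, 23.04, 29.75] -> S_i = 2.91 + 6.71*i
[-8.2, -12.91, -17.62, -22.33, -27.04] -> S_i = -8.20 + -4.71*i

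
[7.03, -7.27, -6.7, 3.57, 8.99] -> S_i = Random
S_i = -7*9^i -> [-7, -63, -567, -5103, -45927]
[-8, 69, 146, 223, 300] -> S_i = -8 + 77*i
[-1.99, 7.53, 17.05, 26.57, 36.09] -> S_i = -1.99 + 9.52*i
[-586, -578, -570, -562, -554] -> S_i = -586 + 8*i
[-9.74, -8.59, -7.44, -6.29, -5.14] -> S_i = -9.74 + 1.15*i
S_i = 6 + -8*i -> [6, -2, -10, -18, -26]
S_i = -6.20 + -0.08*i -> [-6.2, -6.28, -6.36, -6.44, -6.52]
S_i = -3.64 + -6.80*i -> [-3.64, -10.44, -17.24, -24.04, -30.84]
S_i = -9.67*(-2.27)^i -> [-9.67, 21.95, -49.83, 113.11, -256.76]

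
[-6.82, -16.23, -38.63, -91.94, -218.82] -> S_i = -6.82*2.38^i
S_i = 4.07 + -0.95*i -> [4.07, 3.12, 2.17, 1.22, 0.27]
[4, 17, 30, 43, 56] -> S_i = 4 + 13*i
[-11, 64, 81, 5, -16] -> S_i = Random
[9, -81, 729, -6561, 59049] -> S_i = 9*-9^i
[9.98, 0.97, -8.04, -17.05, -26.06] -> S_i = 9.98 + -9.01*i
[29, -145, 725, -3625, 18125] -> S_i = 29*-5^i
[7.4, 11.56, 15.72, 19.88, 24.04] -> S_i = 7.40 + 4.16*i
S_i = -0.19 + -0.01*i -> [-0.19, -0.2, -0.21, -0.22, -0.23]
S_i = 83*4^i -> [83, 332, 1328, 5312, 21248]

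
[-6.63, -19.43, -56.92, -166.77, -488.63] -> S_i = -6.63*2.93^i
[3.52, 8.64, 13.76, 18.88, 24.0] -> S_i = 3.52 + 5.12*i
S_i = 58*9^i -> [58, 522, 4698, 42282, 380538]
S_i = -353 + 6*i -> [-353, -347, -341, -335, -329]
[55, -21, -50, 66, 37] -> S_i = Random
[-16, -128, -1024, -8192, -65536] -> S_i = -16*8^i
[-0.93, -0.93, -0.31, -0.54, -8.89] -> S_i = Random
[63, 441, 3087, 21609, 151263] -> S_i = 63*7^i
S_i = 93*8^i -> [93, 744, 5952, 47616, 380928]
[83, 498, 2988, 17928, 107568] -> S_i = 83*6^i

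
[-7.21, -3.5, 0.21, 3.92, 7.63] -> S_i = -7.21 + 3.71*i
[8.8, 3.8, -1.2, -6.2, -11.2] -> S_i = 8.80 + -5.00*i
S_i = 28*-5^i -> [28, -140, 700, -3500, 17500]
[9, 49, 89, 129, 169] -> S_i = 9 + 40*i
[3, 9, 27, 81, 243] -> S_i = 3*3^i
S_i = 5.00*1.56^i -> [5.0, 7.8, 12.17, 18.98, 29.61]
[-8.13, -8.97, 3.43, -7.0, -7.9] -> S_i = Random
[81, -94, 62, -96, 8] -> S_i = Random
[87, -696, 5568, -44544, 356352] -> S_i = 87*-8^i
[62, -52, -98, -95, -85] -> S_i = Random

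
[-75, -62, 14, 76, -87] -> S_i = Random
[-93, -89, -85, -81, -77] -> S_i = -93 + 4*i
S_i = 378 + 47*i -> [378, 425, 472, 519, 566]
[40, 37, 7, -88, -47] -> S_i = Random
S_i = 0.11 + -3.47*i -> [0.11, -3.36, -6.83, -10.3, -13.77]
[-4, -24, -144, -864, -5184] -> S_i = -4*6^i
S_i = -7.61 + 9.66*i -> [-7.61, 2.05, 11.71, 21.37, 31.03]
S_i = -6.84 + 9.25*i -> [-6.84, 2.41, 11.66, 20.91, 30.16]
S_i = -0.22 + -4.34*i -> [-0.22, -4.56, -8.9, -13.24, -17.58]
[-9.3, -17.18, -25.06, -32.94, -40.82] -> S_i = -9.30 + -7.88*i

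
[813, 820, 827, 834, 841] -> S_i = 813 + 7*i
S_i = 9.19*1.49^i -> [9.19, 13.69, 20.4, 30.4, 45.3]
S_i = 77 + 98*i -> [77, 175, 273, 371, 469]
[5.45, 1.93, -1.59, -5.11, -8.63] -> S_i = 5.45 + -3.52*i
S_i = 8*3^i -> [8, 24, 72, 216, 648]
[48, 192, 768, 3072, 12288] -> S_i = 48*4^i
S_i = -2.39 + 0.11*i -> [-2.39, -2.28, -2.17, -2.06, -1.95]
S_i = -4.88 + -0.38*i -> [-4.88, -5.26, -5.64, -6.02, -6.4]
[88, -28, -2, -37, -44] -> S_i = Random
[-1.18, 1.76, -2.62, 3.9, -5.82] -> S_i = -1.18*(-1.49)^i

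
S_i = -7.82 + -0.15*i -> [-7.82, -7.97, -8.12, -8.27, -8.42]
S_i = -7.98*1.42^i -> [-7.98, -11.33, -16.09, -22.85, -32.45]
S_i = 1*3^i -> [1, 3, 9, 27, 81]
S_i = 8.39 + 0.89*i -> [8.39, 9.28, 10.17, 11.06, 11.95]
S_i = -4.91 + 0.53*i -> [-4.91, -4.38, -3.85, -3.32, -2.79]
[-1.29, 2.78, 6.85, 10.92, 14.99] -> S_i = -1.29 + 4.07*i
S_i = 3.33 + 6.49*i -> [3.33, 9.82, 16.31, 22.8, 29.29]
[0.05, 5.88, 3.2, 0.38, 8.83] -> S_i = Random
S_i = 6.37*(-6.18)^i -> [6.37, -39.37, 243.29, -1503.5, 9291.66]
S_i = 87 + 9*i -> [87, 96, 105, 114, 123]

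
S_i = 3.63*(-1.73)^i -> [3.63, -6.28, 10.86, -18.8, 32.52]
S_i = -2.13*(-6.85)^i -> [-2.13, 14.59, -99.94, 684.62, -4689.67]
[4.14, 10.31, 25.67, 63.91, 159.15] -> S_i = 4.14*2.49^i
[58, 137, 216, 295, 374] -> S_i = 58 + 79*i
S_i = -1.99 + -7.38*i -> [-1.99, -9.37, -16.75, -24.13, -31.51]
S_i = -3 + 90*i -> [-3, 87, 177, 267, 357]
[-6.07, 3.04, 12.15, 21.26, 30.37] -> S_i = -6.07 + 9.11*i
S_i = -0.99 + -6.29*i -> [-0.99, -7.28, -13.57, -19.86, -26.15]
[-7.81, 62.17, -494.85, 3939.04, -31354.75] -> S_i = -7.81*(-7.96)^i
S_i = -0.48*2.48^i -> [-0.48, -1.19, -2.95, -7.32, -18.16]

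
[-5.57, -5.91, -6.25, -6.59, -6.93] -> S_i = -5.57 + -0.34*i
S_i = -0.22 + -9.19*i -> [-0.22, -9.41, -18.6, -27.79, -36.98]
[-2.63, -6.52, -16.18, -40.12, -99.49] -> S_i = -2.63*2.48^i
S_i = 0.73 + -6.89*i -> [0.73, -6.16, -13.05, -19.94, -26.83]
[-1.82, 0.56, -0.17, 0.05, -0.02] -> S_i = -1.82*(-0.31)^i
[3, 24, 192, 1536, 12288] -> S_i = 3*8^i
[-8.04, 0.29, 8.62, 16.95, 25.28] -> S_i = -8.04 + 8.33*i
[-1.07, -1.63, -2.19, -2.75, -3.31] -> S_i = -1.07 + -0.56*i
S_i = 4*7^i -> [4, 28, 196, 1372, 9604]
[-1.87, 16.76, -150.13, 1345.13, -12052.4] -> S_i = -1.87*(-8.96)^i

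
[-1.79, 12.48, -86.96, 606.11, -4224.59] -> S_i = -1.79*(-6.97)^i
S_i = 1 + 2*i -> [1, 3, 5, 7, 9]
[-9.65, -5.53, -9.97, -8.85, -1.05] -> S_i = Random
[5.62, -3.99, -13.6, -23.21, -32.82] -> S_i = 5.62 + -9.61*i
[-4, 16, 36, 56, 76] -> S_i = -4 + 20*i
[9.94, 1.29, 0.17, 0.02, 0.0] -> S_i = 9.94*0.13^i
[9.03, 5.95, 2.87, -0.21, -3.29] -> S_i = 9.03 + -3.08*i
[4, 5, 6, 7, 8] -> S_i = 4 + 1*i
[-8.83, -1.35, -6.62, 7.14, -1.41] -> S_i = Random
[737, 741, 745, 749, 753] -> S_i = 737 + 4*i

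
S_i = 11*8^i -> [11, 88, 704, 5632, 45056]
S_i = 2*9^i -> [2, 18, 162, 1458, 13122]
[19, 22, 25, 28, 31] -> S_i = 19 + 3*i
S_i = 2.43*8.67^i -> [2.43, 21.07, 182.66, 1583.67, 13730.38]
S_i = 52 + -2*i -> [52, 50, 48, 46, 44]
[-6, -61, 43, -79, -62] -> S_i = Random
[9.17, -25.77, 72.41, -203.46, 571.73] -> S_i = 9.17*(-2.81)^i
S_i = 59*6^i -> [59, 354, 2124, 12744, 76464]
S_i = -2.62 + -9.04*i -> [-2.62, -11.66, -20.7, -29.74, -38.78]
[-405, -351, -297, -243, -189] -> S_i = -405 + 54*i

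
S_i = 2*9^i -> [2, 18, 162, 1458, 13122]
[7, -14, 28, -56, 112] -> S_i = 7*-2^i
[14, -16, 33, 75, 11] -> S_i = Random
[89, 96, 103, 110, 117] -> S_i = 89 + 7*i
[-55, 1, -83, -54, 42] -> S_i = Random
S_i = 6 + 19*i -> [6, 25, 44, 63, 82]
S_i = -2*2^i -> [-2, -4, -8, -16, -32]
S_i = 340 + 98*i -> [340, 438, 536, 634, 732]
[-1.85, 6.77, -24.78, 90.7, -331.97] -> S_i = -1.85*(-3.66)^i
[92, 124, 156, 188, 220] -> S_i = 92 + 32*i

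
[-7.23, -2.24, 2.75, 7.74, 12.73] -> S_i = -7.23 + 4.99*i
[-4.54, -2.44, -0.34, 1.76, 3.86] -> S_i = -4.54 + 2.10*i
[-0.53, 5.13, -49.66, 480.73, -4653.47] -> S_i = -0.53*(-9.68)^i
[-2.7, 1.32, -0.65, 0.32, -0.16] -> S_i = -2.70*(-0.49)^i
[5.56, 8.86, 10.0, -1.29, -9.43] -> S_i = Random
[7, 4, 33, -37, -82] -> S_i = Random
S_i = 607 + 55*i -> [607, 662, 717, 772, 827]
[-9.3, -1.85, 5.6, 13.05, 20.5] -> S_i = -9.30 + 7.45*i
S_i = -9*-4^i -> [-9, 36, -144, 576, -2304]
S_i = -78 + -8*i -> [-78, -86, -94, -102, -110]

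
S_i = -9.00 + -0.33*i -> [-9.0, -9.33, -9.66, -9.99, -10.32]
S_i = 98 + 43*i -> [98, 141, 184, 227, 270]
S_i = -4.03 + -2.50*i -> [-4.03, -6.53, -9.03, -11.53, -14.03]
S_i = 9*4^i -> [9, 36, 144, 576, 2304]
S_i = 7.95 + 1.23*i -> [7.95, 9.18, 10.41, 11.64, 12.87]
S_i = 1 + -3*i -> [1, -2, -5, -8, -11]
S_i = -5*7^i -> [-5, -35, -245, -1715, -12005]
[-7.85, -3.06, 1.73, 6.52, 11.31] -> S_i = -7.85 + 4.79*i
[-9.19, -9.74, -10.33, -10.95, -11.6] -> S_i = -9.19*1.06^i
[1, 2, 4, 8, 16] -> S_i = 1*2^i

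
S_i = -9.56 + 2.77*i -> [-9.56, -6.79, -4.02, -1.25, 1.52]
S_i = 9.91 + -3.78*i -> [9.91, 6.13, 2.35, -1.43, -5.21]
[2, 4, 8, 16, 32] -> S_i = 2*2^i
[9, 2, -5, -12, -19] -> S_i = 9 + -7*i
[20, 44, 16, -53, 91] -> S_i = Random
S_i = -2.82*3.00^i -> [-2.82, -8.46, -25.38, -76.14, -228.42]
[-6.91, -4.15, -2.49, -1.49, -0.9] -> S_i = -6.91*0.60^i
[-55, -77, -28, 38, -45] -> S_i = Random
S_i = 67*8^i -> [67, 536, 4288, 34304, 274432]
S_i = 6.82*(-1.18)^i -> [6.82, -8.05, 9.5, -11.21, 13.22]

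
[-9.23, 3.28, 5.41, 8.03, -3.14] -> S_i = Random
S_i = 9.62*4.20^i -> [9.62, 40.4, 169.7, 712.73, 2993.45]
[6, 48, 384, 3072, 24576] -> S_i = 6*8^i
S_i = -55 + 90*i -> [-55, 35, 125, 215, 305]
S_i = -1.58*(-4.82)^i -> [-1.58, 7.62, -36.71, 176.93, -852.8]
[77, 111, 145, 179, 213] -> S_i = 77 + 34*i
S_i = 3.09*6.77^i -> [3.09, 20.92, 141.62, 958.79, 6491.02]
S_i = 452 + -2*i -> [452, 450, 448, 446, 444]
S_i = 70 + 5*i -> [70, 75, 80, 85, 90]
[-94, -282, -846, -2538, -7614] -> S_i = -94*3^i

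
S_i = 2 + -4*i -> [2, -2, -6, -10, -14]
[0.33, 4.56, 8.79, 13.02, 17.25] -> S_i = 0.33 + 4.23*i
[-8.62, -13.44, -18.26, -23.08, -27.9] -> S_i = -8.62 + -4.82*i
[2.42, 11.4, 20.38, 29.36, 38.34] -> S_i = 2.42 + 8.98*i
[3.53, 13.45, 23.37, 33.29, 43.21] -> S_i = 3.53 + 9.92*i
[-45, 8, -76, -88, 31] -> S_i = Random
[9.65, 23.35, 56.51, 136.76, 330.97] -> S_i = 9.65*2.42^i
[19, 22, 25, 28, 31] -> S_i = 19 + 3*i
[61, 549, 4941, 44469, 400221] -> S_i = 61*9^i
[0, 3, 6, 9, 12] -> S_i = 0 + 3*i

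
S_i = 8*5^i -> [8, 40, 200, 1000, 5000]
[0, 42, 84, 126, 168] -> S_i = 0 + 42*i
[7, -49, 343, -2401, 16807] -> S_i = 7*-7^i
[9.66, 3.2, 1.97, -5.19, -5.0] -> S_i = Random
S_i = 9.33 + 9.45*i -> [9.33, 18.78, 28.23, 37.68, 47.13]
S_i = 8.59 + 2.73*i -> [8.59, 11.32, 14.05, 16.78, 19.51]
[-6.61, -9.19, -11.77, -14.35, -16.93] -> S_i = -6.61 + -2.58*i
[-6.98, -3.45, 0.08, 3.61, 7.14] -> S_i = -6.98 + 3.53*i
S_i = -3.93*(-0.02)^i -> [-3.93, 0.08, -0.0, 0.0, -0.0]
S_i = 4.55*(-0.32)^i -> [4.55, -1.46, 0.47, -0.15, 0.05]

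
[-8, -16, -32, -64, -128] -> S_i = -8*2^i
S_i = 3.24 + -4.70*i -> [3.24, -1.46, -6.16, -10.86, -15.56]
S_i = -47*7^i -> [-47, -329, -2303, -16121, -112847]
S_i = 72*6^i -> [72, 432, 2592, 15552, 93312]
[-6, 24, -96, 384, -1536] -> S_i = -6*-4^i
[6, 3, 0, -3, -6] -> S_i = 6 + -3*i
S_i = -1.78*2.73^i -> [-1.78, -4.86, -13.27, -36.22, -98.87]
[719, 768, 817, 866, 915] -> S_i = 719 + 49*i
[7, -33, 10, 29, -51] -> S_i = Random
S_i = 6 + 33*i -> [6, 39, 72, 105, 138]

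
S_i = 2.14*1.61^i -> [2.14, 3.45, 5.55, 8.93, 14.38]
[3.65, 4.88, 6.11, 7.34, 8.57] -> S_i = 3.65 + 1.23*i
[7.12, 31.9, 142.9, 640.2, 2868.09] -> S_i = 7.12*4.48^i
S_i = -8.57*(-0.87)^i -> [-8.57, 7.46, -6.49, 5.64, -4.91]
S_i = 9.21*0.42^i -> [9.21, 3.87, 1.62, 0.68, 0.29]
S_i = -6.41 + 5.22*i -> [-6.41, -1.19, 4.03, 9.25, 14.47]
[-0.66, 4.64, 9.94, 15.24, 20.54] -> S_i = -0.66 + 5.30*i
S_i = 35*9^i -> [35, 315, 2835, 25515, 229635]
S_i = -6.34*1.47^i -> [-6.34, -9.32, -13.7, -20.14, -29.6]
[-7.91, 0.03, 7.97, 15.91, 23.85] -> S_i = -7.91 + 7.94*i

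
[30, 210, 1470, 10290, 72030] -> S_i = 30*7^i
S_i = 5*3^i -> [5, 15, 45, 135, 405]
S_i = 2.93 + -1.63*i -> [2.93, 1.3, -0.33, -1.96, -3.59]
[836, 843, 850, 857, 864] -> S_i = 836 + 7*i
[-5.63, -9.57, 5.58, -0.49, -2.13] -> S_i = Random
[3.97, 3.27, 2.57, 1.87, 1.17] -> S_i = 3.97 + -0.70*i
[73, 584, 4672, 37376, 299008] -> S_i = 73*8^i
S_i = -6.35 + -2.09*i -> [-6.35, -8.44, -10.53, -12.62, -14.71]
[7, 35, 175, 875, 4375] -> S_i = 7*5^i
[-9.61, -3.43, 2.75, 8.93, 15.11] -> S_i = -9.61 + 6.18*i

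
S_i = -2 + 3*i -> [-2, 1, 4, 7, 10]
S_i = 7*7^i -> [7, 49, 343, 2401, 16807]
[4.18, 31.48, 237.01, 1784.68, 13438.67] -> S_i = 4.18*7.53^i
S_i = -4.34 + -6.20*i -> [-4.34, -10.54, -16.74, -22.94, -29.14]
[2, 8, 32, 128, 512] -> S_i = 2*4^i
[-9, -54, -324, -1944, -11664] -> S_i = -9*6^i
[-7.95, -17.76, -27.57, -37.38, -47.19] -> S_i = -7.95 + -9.81*i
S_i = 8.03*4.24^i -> [8.03, 34.05, 144.36, 612.09, 2595.25]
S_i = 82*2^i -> [82, 164, 328, 656, 1312]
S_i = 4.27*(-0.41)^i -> [4.27, -1.75, 0.72, -0.29, 0.12]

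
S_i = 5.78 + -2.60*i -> [5.78, 3.18, 0.58, -2.02, -4.62]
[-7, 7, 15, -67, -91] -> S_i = Random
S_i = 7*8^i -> [7, 56, 448, 3584, 28672]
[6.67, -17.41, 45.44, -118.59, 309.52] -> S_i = 6.67*(-2.61)^i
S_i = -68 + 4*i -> [-68, -64, -60, -56, -52]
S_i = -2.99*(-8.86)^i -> [-2.99, 26.49, -234.71, 2079.56, -18424.94]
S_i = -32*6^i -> [-32, -192, -1152, -6912, -41472]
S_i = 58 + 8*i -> [58, 66, 74, 82, 90]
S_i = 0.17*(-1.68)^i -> [0.17, -0.29, 0.48, -0.81, 1.35]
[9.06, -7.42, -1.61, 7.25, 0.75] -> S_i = Random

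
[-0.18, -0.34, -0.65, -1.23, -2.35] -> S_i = -0.18*1.90^i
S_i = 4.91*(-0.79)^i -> [4.91, -3.88, 3.06, -2.42, 1.91]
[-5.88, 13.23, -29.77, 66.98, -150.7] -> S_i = -5.88*(-2.25)^i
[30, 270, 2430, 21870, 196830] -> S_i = 30*9^i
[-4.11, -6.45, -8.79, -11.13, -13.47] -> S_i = -4.11 + -2.34*i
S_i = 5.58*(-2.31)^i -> [5.58, -12.89, 29.78, -68.78, 158.88]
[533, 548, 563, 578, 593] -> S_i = 533 + 15*i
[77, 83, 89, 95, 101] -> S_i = 77 + 6*i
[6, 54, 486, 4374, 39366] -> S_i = 6*9^i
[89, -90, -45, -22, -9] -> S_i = Random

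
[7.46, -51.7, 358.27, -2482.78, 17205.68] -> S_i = 7.46*(-6.93)^i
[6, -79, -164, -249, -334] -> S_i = 6 + -85*i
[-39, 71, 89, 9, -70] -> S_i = Random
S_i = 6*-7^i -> [6, -42, 294, -2058, 14406]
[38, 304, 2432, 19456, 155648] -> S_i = 38*8^i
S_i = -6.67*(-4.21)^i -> [-6.67, 28.08, -118.22, 497.71, -2095.34]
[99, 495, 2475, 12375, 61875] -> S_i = 99*5^i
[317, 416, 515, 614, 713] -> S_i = 317 + 99*i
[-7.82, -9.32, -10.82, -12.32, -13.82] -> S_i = -7.82 + -1.50*i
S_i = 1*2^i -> [1, 2, 4, 8, 16]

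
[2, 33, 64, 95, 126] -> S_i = 2 + 31*i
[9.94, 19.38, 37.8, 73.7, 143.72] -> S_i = 9.94*1.95^i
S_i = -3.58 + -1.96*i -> [-3.58, -5.54, -7.5, -9.46, -11.42]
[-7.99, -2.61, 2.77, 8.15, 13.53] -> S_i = -7.99 + 5.38*i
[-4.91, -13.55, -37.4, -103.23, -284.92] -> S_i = -4.91*2.76^i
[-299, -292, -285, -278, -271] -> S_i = -299 + 7*i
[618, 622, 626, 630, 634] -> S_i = 618 + 4*i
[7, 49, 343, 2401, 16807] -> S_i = 7*7^i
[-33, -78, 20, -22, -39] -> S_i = Random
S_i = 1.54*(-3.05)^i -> [1.54, -4.7, 14.33, -43.69, 133.27]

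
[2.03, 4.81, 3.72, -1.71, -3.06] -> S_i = Random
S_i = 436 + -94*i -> [436, 342, 248, 154, 60]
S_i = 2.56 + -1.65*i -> [2.56, 0.91, -0.74, -2.39, -4.04]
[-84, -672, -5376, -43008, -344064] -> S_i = -84*8^i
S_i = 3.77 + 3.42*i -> [3.77, 7.19, 10.61, 14.03, 17.45]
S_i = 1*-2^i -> [1, -2, 4, -8, 16]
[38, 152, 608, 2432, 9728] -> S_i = 38*4^i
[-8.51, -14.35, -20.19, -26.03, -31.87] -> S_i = -8.51 + -5.84*i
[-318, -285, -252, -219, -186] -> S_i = -318 + 33*i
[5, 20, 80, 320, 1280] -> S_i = 5*4^i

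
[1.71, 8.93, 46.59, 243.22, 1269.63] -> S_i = 1.71*5.22^i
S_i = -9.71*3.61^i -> [-9.71, -35.05, -126.54, -456.82, -1649.1]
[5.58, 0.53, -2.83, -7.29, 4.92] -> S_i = Random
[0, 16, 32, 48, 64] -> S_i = 0 + 16*i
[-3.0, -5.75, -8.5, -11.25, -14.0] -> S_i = -3.00 + -2.75*i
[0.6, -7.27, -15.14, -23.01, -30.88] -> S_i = 0.60 + -7.87*i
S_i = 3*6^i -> [3, 18, 108, 648, 3888]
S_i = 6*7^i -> [6, 42, 294, 2058, 14406]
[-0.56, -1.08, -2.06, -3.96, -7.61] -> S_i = -0.56*1.92^i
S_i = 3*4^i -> [3, 12, 48, 192, 768]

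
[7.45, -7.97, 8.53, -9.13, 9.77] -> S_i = 7.45*(-1.07)^i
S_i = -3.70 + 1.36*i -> [-3.7, -2.34, -0.98, 0.38, 1.74]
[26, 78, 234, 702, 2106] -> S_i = 26*3^i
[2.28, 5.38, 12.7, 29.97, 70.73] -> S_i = 2.28*2.36^i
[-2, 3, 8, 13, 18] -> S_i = -2 + 5*i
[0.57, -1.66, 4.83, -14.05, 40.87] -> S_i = 0.57*(-2.91)^i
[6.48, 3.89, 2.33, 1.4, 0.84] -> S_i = 6.48*0.60^i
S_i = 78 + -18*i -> [78, 60, 42, 24, 6]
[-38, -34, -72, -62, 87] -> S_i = Random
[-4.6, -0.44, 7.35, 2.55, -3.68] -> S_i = Random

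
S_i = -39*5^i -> [-39, -195, -975, -4875, -24375]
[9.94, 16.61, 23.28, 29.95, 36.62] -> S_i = 9.94 + 6.67*i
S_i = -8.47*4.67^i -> [-8.47, -39.55, -184.72, -862.65, -4028.57]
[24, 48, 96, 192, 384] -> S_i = 24*2^i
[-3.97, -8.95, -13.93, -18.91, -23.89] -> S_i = -3.97 + -4.98*i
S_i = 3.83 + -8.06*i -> [3.83, -4.23, -12.29, -20.35, -28.41]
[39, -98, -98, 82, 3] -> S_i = Random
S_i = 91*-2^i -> [91, -182, 364, -728, 1456]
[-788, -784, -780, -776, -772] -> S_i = -788 + 4*i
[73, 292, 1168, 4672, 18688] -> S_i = 73*4^i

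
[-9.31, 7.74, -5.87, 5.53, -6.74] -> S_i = Random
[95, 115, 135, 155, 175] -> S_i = 95 + 20*i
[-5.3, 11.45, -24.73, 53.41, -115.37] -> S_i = -5.30*(-2.16)^i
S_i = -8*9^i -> [-8, -72, -648, -5832, -52488]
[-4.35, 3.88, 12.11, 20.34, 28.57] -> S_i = -4.35 + 8.23*i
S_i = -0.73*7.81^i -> [-0.73, -5.7, -44.53, -347.76, -2715.98]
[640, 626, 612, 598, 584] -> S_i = 640 + -14*i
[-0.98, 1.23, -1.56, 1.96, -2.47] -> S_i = -0.98*(-1.26)^i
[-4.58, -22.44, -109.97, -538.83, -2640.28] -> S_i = -4.58*4.90^i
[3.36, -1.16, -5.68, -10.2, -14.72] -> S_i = 3.36 + -4.52*i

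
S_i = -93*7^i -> [-93, -651, -4557, -31899, -223293]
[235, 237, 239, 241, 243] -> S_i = 235 + 2*i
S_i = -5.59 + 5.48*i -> [-5.59, -0.11, 5.37, 10.85, 16.33]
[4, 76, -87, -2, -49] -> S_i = Random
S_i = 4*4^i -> [4, 16, 64, 256, 1024]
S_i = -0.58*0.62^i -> [-0.58, -0.36, -0.22, -0.14, -0.09]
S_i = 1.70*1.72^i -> [1.7, 2.92, 5.03, 8.65, 14.88]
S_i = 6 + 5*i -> [6, 11, 16, 21, 26]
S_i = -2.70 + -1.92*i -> [-2.7, -4.62, -6.54, -8.46, -10.38]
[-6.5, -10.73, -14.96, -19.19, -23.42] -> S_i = -6.50 + -4.23*i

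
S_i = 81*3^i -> [81, 243, 729, 2187, 6561]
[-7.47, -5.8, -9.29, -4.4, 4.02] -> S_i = Random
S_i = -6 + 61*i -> [-6, 55, 116, 177, 238]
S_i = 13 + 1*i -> [13, 14, 15, 16, 17]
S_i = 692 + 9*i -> [692, 701, 710, 719, 728]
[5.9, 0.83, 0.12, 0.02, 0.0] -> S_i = 5.90*0.14^i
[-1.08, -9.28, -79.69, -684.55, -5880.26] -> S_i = -1.08*8.59^i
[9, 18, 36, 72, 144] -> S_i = 9*2^i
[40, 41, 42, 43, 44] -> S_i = 40 + 1*i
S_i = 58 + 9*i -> [58, 67, 76, 85, 94]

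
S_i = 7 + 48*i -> [7, 55, 103, 151, 199]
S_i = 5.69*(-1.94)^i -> [5.69, -11.04, 21.41, -41.54, 80.6]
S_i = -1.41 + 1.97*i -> [-1.41, 0.56, 2.53, 4.5, 6.47]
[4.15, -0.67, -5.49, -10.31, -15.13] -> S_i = 4.15 + -4.82*i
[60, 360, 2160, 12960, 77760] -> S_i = 60*6^i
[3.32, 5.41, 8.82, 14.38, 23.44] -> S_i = 3.32*1.63^i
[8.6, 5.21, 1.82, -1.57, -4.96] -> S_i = 8.60 + -3.39*i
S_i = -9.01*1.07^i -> [-9.01, -9.64, -10.32, -11.04, -11.81]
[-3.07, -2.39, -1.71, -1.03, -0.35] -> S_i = -3.07 + 0.68*i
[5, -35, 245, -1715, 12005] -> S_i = 5*-7^i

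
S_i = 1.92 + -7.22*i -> [1.92, -5.3, -12.52, -19.74, -26.96]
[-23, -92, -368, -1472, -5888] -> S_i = -23*4^i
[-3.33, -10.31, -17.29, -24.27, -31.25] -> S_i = -3.33 + -6.98*i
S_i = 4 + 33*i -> [4, 37, 70, 103, 136]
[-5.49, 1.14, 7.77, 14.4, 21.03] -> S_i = -5.49 + 6.63*i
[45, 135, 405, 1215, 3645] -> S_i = 45*3^i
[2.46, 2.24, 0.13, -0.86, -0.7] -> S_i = Random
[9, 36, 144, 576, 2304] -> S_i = 9*4^i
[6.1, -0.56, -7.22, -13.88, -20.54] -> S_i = 6.10 + -6.66*i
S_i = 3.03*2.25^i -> [3.03, 6.82, 15.34, 34.51, 77.66]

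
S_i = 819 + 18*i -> [819, 837, 855, 873, 891]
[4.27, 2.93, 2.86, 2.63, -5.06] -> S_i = Random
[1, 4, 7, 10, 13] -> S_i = 1 + 3*i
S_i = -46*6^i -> [-46, -276, -1656, -9936, -59616]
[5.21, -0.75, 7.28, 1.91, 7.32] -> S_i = Random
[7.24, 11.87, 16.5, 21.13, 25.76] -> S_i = 7.24 + 4.63*i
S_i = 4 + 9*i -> [4, 13, 22, 31, 40]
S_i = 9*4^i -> [9, 36, 144, 576, 2304]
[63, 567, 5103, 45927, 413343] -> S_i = 63*9^i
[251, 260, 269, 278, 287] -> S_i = 251 + 9*i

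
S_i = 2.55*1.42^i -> [2.55, 3.62, 5.14, 7.3, 10.37]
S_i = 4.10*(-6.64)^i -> [4.1, -27.22, 180.77, -1200.3, 7969.96]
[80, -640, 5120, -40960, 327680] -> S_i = 80*-8^i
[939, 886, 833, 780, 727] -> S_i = 939 + -53*i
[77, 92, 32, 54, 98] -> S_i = Random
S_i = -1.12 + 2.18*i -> [-1.12, 1.06, 3.24, 5.42, 7.6]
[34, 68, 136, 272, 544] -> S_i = 34*2^i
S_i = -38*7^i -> [-38, -266, -1862, -13034, -91238]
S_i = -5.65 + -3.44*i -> [-5.65, -9.09, -12.53, -15.97, -19.41]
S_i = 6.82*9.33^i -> [6.82, 63.63, 593.67, 5538.97, 51678.62]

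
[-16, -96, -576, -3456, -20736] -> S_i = -16*6^i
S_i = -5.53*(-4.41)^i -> [-5.53, 24.39, -107.55, 474.29, -2091.6]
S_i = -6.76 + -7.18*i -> [-6.76, -13.94, -21.12, -28.3, -35.48]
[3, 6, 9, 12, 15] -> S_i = 3 + 3*i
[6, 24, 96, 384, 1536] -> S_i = 6*4^i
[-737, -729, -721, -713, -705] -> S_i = -737 + 8*i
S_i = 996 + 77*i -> [996, 1073, 1150, 1227, 1304]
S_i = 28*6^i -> [28, 168, 1008, 6048, 36288]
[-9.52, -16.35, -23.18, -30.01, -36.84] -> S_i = -9.52 + -6.83*i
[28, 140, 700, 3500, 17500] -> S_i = 28*5^i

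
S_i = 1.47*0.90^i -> [1.47, 1.32, 1.19, 1.07, 0.96]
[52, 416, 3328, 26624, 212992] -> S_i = 52*8^i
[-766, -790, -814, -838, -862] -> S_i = -766 + -24*i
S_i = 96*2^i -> [96, 192, 384, 768, 1536]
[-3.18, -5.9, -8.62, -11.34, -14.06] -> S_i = -3.18 + -2.72*i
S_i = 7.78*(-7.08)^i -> [7.78, -55.08, 389.98, -2761.08, 19548.46]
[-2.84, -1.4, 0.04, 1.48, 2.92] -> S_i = -2.84 + 1.44*i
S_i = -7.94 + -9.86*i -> [-7.94, -17.8, -27.66, -37.52, -47.38]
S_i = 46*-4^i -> [46, -184, 736, -2944, 11776]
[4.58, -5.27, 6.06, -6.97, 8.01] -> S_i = 4.58*(-1.15)^i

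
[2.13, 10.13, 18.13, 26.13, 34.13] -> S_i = 2.13 + 8.00*i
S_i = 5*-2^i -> [5, -10, 20, -40, 80]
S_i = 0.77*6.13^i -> [0.77, 4.72, 28.93, 177.37, 1087.26]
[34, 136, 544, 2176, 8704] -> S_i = 34*4^i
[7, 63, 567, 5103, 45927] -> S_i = 7*9^i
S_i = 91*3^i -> [91, 273, 819, 2457, 7371]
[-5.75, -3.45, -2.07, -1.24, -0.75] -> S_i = -5.75*0.60^i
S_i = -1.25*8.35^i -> [-1.25, -10.44, -87.15, -727.73, -6076.53]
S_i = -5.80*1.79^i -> [-5.8, -10.38, -18.58, -33.26, -59.54]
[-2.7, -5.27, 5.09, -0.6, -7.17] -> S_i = Random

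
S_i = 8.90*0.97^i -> [8.9, 8.63, 8.37, 8.12, 7.88]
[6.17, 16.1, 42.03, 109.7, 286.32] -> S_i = 6.17*2.61^i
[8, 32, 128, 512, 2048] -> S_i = 8*4^i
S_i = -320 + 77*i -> [-320, -243, -166, -89, -12]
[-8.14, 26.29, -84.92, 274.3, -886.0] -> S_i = -8.14*(-3.23)^i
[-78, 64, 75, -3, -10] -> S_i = Random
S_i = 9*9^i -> [9, 81, 729, 6561, 59049]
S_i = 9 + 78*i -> [9, 87, 165, 243, 321]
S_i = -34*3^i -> [-34, -102, -306, -918, -2754]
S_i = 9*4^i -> [9, 36, 144, 576, 2304]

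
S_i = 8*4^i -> [8, 32, 128, 512, 2048]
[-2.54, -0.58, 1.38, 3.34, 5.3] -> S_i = -2.54 + 1.96*i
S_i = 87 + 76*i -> [87, 163, 239, 315, 391]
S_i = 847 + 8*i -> [847, 855, 863, 871, 879]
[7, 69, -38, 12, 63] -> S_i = Random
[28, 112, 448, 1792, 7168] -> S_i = 28*4^i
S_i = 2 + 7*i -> [2, 9, 16, 23, 30]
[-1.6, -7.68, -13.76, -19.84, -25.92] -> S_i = -1.60 + -6.08*i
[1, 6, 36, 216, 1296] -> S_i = 1*6^i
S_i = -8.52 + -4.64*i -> [-8.52, -13.16, -17.8, -22.44, -27.08]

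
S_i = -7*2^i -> [-7, -14, -28, -56, -112]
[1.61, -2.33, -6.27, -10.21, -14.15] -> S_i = 1.61 + -3.94*i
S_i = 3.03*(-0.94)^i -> [3.03, -2.85, 2.68, -2.52, 2.37]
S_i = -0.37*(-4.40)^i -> [-0.37, 1.63, -7.16, 31.52, -138.68]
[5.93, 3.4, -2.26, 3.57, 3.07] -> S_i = Random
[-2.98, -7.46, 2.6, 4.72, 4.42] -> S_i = Random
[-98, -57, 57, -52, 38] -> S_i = Random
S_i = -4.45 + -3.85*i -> [-4.45, -8.3, -12.15, -16.0, -19.85]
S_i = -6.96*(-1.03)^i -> [-6.96, 7.17, -7.38, 7.61, -7.83]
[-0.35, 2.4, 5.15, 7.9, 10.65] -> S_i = -0.35 + 2.75*i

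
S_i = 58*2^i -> [58, 116, 232, 464, 928]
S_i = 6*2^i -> [6, 12, 24, 48, 96]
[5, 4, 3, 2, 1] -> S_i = 5 + -1*i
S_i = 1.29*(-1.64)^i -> [1.29, -2.12, 3.47, -5.69, 9.33]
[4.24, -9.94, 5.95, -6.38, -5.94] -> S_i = Random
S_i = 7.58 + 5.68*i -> [7.58, 13.26, 18.94, 24.62, 30.3]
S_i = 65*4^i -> [65, 260, 1040, 4160, 16640]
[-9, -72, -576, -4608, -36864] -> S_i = -9*8^i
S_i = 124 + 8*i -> [124, 132, 140, 148, 156]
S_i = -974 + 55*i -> [-974, -919, -864, -809, -754]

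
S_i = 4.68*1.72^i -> [4.68, 8.05, 13.85, 23.81, 40.96]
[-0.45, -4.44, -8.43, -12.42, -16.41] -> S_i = -0.45 + -3.99*i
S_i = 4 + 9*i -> [4, 13, 22, 31, 40]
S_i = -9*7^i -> [-9, -63, -441, -3087, -21609]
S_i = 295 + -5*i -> [295, 290, 285, 280, 275]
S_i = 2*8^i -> [2, 16, 128, 1024, 8192]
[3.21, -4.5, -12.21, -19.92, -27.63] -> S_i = 3.21 + -7.71*i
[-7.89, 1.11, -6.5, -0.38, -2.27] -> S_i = Random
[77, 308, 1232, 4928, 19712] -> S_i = 77*4^i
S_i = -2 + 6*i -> [-2, 4, 10, 16, 22]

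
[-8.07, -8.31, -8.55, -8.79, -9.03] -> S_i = -8.07 + -0.24*i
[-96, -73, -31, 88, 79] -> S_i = Random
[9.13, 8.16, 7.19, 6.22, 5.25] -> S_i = 9.13 + -0.97*i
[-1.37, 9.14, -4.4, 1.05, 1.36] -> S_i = Random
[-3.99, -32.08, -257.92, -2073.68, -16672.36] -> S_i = -3.99*8.04^i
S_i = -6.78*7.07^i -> [-6.78, -47.93, -338.9, -2396.01, -16939.76]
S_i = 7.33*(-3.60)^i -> [7.33, -26.39, 95.0, -341.99, 1231.16]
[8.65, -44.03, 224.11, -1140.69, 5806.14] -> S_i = 8.65*(-5.09)^i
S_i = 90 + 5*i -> [90, 95, 100, 105, 110]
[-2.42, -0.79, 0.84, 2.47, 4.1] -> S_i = -2.42 + 1.63*i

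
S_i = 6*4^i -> [6, 24, 96, 384, 1536]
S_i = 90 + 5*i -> [90, 95, 100, 105, 110]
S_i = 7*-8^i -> [7, -56, 448, -3584, 28672]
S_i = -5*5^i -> [-5, -25, -125, -625, -3125]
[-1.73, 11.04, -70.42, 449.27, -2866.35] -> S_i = -1.73*(-6.38)^i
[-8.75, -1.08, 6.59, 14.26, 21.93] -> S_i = -8.75 + 7.67*i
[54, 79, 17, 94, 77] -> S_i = Random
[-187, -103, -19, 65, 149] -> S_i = -187 + 84*i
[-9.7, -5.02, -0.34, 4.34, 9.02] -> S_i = -9.70 + 4.68*i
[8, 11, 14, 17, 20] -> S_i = 8 + 3*i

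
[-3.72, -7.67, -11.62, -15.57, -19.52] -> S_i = -3.72 + -3.95*i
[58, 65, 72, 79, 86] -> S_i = 58 + 7*i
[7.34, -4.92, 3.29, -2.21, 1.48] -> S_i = 7.34*(-0.67)^i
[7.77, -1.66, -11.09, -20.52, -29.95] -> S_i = 7.77 + -9.43*i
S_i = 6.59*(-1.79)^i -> [6.59, -11.8, 21.12, -37.8, 67.65]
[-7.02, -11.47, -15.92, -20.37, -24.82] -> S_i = -7.02 + -4.45*i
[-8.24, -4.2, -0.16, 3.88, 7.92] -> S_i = -8.24 + 4.04*i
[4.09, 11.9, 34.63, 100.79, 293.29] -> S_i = 4.09*2.91^i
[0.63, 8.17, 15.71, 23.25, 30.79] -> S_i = 0.63 + 7.54*i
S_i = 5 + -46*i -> [5, -41, -87, -133, -179]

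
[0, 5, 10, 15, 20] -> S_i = 0 + 5*i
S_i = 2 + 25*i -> [2, 27, 52, 77, 102]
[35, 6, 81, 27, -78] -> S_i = Random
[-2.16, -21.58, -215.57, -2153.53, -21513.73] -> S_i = -2.16*9.99^i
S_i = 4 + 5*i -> [4, 9, 14, 19, 24]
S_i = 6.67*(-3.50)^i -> [6.67, -23.34, 81.71, -285.98, 1000.92]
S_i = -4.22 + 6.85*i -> [-4.22, 2.63, 9.48, 16.33, 23.18]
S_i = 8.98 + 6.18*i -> [8.98, 15.16, 21.34, 27.52, 33.7]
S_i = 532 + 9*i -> [532, 541, 550, 559, 568]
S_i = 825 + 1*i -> [825, 826, 827, 828, 829]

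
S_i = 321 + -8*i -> [321, 313, 305, 297, 289]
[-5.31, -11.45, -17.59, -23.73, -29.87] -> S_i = -5.31 + -6.14*i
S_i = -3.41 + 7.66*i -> [-3.41, 4.25, 11.91, 19.57, 27.23]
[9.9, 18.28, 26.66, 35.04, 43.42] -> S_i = 9.90 + 8.38*i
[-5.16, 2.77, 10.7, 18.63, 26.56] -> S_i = -5.16 + 7.93*i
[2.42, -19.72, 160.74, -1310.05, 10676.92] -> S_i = 2.42*(-8.15)^i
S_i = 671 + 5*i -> [671, 676, 681, 686, 691]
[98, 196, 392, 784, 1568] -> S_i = 98*2^i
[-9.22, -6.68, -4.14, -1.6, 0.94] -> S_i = -9.22 + 2.54*i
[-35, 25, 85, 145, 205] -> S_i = -35 + 60*i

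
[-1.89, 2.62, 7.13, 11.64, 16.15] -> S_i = -1.89 + 4.51*i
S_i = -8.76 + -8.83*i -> [-8.76, -17.59, -26.42, -35.25, -44.08]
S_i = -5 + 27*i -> [-5, 22, 49, 76, 103]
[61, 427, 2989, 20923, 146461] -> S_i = 61*7^i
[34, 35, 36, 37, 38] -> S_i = 34 + 1*i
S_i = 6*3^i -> [6, 18, 54, 162, 486]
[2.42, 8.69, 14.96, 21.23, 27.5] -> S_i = 2.42 + 6.27*i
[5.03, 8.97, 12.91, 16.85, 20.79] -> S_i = 5.03 + 3.94*i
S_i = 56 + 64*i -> [56, 120, 184, 248, 312]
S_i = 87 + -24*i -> [87, 63, 39, 15, -9]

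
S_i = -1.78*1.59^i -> [-1.78, -2.83, -4.5, -7.16, -11.38]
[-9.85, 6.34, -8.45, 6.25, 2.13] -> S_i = Random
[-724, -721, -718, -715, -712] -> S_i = -724 + 3*i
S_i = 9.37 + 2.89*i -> [9.37, 12.26, 15.15, 18.04, 20.93]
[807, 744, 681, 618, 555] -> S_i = 807 + -63*i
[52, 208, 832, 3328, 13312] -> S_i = 52*4^i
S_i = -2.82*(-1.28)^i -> [-2.82, 3.61, -4.62, 5.91, -7.57]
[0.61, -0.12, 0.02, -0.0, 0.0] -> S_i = 0.61*(-0.19)^i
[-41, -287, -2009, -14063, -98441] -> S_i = -41*7^i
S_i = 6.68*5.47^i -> [6.68, 36.54, 199.87, 1093.3, 5980.34]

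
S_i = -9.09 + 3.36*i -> [-9.09, -5.73, -2.37, 0.99, 4.35]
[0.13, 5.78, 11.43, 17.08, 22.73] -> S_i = 0.13 + 5.65*i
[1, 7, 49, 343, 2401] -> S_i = 1*7^i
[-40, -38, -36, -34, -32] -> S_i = -40 + 2*i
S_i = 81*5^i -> [81, 405, 2025, 10125, 50625]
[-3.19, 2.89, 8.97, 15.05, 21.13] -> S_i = -3.19 + 6.08*i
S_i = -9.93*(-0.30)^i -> [-9.93, 2.98, -0.89, 0.27, -0.08]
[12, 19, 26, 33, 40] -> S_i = 12 + 7*i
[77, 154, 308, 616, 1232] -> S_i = 77*2^i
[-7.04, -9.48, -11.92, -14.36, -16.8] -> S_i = -7.04 + -2.44*i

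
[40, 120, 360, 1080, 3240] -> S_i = 40*3^i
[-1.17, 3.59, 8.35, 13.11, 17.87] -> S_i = -1.17 + 4.76*i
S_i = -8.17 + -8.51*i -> [-8.17, -16.68, -25.19, -33.7, -42.21]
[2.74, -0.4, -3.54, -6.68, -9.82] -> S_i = 2.74 + -3.14*i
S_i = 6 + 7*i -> [6, 13, 20, 27, 34]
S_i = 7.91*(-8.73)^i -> [7.91, -69.05, 602.84, -5262.83, 45944.49]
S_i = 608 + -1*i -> [608, 607, 606, 605, 604]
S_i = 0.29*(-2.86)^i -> [0.29, -0.83, 2.37, -6.78, 19.4]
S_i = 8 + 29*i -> [8, 37, 66, 95, 124]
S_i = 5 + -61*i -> [5, -56, -117, -178, -239]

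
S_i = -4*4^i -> [-4, -16, -64, -256, -1024]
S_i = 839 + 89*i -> [839, 928, 1017, 1106, 1195]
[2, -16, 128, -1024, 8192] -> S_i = 2*-8^i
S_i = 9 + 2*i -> [9, 11, 13, 15, 17]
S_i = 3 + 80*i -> [3, 83, 163, 243, 323]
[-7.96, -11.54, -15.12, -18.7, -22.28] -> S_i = -7.96 + -3.58*i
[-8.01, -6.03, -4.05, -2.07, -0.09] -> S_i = -8.01 + 1.98*i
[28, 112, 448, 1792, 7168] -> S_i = 28*4^i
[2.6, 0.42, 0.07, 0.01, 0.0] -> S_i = 2.60*0.16^i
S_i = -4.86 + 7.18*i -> [-4.86, 2.32, 9.5, 16.68, 23.86]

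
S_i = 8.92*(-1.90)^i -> [8.92, -16.95, 32.2, -61.18, 116.25]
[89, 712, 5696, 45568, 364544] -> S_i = 89*8^i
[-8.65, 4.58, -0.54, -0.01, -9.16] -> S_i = Random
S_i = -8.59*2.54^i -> [-8.59, -21.82, -55.42, -140.76, -357.54]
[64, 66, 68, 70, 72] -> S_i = 64 + 2*i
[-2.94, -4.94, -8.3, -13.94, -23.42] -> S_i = -2.94*1.68^i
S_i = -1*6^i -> [-1, -6, -36, -216, -1296]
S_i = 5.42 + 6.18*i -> [5.42, 11.6, 17.78, 23.96, 30.14]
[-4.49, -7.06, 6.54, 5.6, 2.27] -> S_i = Random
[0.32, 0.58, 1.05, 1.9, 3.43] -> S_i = 0.32*1.81^i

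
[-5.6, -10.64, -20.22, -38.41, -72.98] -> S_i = -5.60*1.90^i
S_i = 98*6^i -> [98, 588, 3528, 21168, 127008]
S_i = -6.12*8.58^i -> [-6.12, -52.51, -450.53, -3865.57, -33166.57]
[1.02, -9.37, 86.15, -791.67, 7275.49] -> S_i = 1.02*(-9.19)^i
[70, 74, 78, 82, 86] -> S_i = 70 + 4*i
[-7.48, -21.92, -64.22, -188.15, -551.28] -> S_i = -7.48*2.93^i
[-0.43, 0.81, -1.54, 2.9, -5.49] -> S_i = -0.43*(-1.89)^i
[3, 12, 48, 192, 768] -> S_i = 3*4^i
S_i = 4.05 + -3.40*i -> [4.05, 0.65, -2.75, -6.15, -9.55]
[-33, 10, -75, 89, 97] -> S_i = Random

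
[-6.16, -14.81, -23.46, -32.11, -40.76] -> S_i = -6.16 + -8.65*i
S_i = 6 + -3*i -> [6, 3, 0, -3, -6]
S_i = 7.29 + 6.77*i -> [7.29, 14.06, 20.83, 27.6, 34.37]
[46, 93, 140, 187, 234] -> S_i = 46 + 47*i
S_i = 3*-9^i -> [3, -27, 243, -2187, 19683]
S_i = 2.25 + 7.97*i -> [2.25, 10.22, 18.19, 26.16, 34.13]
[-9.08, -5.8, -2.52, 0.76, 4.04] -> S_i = -9.08 + 3.28*i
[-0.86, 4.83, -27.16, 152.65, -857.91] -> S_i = -0.86*(-5.62)^i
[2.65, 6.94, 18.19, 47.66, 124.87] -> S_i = 2.65*2.62^i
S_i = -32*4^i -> [-32, -128, -512, -2048, -8192]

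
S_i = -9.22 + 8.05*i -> [-9.22, -1.17, 6.88, 14.93, 22.98]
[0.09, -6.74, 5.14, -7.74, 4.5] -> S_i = Random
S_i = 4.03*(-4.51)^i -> [4.03, -18.18, 81.97, -369.69, 1667.29]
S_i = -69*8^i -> [-69, -552, -4416, -35328, -282624]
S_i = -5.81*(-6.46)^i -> [-5.81, 37.53, -242.46, 1566.3, -10118.27]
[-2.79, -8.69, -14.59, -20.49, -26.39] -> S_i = -2.79 + -5.90*i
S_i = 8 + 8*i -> [8, 16, 24, 32, 40]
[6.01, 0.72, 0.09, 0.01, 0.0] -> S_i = 6.01*0.12^i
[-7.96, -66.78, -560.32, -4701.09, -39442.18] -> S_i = -7.96*8.39^i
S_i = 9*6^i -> [9, 54, 324, 1944, 11664]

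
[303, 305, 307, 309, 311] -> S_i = 303 + 2*i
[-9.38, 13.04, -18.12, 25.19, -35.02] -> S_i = -9.38*(-1.39)^i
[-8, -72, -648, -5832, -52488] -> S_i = -8*9^i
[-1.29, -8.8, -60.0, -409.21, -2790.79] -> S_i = -1.29*6.82^i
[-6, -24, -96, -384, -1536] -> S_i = -6*4^i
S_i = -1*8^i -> [-1, -8, -64, -512, -4096]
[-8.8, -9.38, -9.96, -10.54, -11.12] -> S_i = -8.80 + -0.58*i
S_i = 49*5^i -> [49, 245, 1225, 6125, 30625]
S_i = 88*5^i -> [88, 440, 2200, 11000, 55000]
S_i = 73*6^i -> [73, 438, 2628, 15768, 94608]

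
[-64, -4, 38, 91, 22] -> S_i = Random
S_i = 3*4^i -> [3, 12, 48, 192, 768]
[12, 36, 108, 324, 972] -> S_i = 12*3^i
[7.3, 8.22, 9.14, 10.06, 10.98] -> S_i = 7.30 + 0.92*i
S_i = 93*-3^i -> [93, -279, 837, -2511, 7533]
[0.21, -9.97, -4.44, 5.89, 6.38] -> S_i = Random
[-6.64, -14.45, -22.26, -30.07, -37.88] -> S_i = -6.64 + -7.81*i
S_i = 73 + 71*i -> [73, 144, 215, 286, 357]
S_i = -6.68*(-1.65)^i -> [-6.68, 11.02, -18.19, 30.01, -49.51]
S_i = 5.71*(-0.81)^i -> [5.71, -4.63, 3.75, -3.03, 2.46]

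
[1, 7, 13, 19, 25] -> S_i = 1 + 6*i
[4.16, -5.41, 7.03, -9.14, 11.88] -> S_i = 4.16*(-1.30)^i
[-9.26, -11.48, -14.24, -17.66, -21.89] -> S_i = -9.26*1.24^i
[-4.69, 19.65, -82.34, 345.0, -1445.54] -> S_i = -4.69*(-4.19)^i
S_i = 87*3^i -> [87, 261, 783, 2349, 7047]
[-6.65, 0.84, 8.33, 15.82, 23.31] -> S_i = -6.65 + 7.49*i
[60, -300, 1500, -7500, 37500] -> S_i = 60*-5^i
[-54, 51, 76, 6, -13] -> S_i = Random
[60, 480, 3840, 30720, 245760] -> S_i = 60*8^i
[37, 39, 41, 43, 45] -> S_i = 37 + 2*i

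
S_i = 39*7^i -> [39, 273, 1911, 13377, 93639]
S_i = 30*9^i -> [30, 270, 2430, 21870, 196830]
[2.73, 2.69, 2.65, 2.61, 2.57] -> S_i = 2.73 + -0.04*i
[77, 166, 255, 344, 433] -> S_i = 77 + 89*i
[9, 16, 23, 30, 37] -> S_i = 9 + 7*i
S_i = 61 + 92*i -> [61, 153, 245, 337, 429]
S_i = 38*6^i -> [38, 228, 1368, 8208, 49248]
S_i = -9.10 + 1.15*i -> [-9.1, -7.95, -6.8, -5.65, -4.5]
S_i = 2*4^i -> [2, 8, 32, 128, 512]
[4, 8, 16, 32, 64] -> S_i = 4*2^i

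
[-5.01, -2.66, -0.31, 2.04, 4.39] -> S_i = -5.01 + 2.35*i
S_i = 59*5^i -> [59, 295, 1475, 7375, 36875]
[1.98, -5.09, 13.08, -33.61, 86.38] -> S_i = 1.98*(-2.57)^i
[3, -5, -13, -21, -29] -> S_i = 3 + -8*i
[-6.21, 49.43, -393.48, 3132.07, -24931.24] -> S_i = -6.21*(-7.96)^i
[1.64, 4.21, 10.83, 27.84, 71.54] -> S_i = 1.64*2.57^i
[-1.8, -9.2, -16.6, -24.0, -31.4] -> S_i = -1.80 + -7.40*i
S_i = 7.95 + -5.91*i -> [7.95, 2.04, -3.87, -9.78, -15.69]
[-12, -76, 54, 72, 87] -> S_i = Random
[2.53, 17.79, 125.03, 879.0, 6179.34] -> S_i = 2.53*7.03^i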